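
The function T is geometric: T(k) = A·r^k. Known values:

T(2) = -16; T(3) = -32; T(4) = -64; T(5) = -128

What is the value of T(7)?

Consecutive ratio: -32/(-16) = 2, and -64/(-32) = 2, so r = 2.
Then A·2^2 = -16 gives A = -4, and T(k) = -4·2^k.
T(7) = -4·2^7 = -512.

-512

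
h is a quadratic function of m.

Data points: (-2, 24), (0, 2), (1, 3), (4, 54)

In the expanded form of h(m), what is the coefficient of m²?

4

Write h(m) = am² + bm + c; the 4 given values yield a linear system in the 3 coefficients.
Solving, h(m) = 4m² - 3m + 2.
The coefficient of m² is 4.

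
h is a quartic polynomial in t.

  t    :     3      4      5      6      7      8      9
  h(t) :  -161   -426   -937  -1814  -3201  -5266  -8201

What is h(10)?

-12222

Write h(t) = at^4 + bt³ + ct² + dt + e; the 7 given values yield a linear system in the 5 coefficients.
Solving, h(t) = -t^4 - 2t³ - 2t² - 2t - 2.
Then h(10) = -12222.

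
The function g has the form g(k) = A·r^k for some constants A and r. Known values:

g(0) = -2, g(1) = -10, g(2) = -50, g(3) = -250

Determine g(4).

-1250

Consecutive ratio: -10/(-2) = 5, and -50/(-10) = 5, so r = 5.
Then A·5^0 = -2 gives A = -2, and g(k) = -2·5^k.
g(4) = -2·5^4 = -1250.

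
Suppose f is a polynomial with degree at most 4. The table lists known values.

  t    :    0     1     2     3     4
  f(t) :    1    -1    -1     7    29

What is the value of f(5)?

Write f(t) = at^4 + bt³ + ct² + dt + e; the 5 given values yield a linear system in the 5 coefficients.
Solving, the leading coefficient vanishes, and f(t) = t³ - 2t² - t + 1.
Then f(5) = 71.

71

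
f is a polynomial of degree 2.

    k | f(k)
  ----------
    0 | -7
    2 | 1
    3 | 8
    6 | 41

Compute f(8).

Write f(k) = ak² + bk + c; the 4 given values yield a linear system in the 3 coefficients.
Solving, f(k) = k² + 2k - 7.
Then f(8) = 73.

73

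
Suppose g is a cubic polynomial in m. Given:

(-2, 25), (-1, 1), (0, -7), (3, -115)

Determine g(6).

-727

Write g(m) = am³ + bm² + cm + d; the 4 given values yield a linear system in the 4 coefficients.
Solving, g(m) = -3m³ - m² - 6m - 7.
Then g(6) = -727.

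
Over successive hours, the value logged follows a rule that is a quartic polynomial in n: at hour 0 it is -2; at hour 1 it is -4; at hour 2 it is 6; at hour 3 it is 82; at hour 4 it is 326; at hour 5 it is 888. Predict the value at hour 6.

Write the value at n as T(n).
First differences: -2, 10, 76, 244, 562. Second differences: 12, 66, 168, 318. Third differences: 54, 102, 150. Fourth differences: 48, 48.
Level-4 differences are constant, so T has degree 4.
Fitting a degree-4 polynomial gives T(n) = 2n^4 - 3n³ + n² - 2n - 2.
Then T(6) = 1966.

1966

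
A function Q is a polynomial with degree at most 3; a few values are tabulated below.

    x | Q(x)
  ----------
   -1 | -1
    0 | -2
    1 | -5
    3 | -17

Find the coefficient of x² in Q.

Write Q(x) = ax³ + bx² + cx + d; the 4 given values yield a linear system in the 4 coefficients.
Solving, the leading coefficient vanishes, and Q(x) = -x² - 2x - 2.
The coefficient of x² is -1.

-1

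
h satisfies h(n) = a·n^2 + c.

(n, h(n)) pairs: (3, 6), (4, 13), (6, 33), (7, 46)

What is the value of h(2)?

1

From h(3) = 6 and h(4) = 13: 9a + c = 6 and 16a + c = 13.
Subtracting: 7a = 7, so a = 1; then c = 6 − 1·9 = -3.
So h(n) = 1n² − 3, and h(2) = 1.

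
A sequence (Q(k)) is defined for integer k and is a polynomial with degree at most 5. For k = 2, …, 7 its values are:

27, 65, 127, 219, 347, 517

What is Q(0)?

First differences: 38, 62, 92, 128, 170. Second differences: 24, 30, 36, 42. Third differences: 6, 6, 6.
Level-3 differences are constant, so Q has degree 3.
Fitting a degree-3 polynomial gives Q(k) = k³ + 3k² + 4k - 1.
The constant term is Q(0) = -1.

-1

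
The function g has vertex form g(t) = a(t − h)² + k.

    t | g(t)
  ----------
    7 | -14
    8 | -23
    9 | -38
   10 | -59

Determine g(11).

First differences -9, -15, -21; second difference -6 = 2a, so a = -3.
Expanding, the t-coefficient is −2ah = 6h; matching it to the data gives h = 6, and then k = -11.
So g(t) = -3(t − 6)² − 11.
g(11) = -3·5² − 11 = -86.

-86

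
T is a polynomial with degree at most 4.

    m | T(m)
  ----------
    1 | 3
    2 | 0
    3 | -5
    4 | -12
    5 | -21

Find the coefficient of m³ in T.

0

Write T(m) = am^4 + bm³ + cm² + dm + e; the 5 given values yield a linear system in the 5 coefficients.
Solving, the top 2 coefficients vanish, and T(m) = -m² + 4.
The coefficient of m³ is 0.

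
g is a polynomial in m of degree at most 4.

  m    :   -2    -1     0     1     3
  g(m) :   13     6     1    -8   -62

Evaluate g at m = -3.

Write g(m) = am^4 + bm³ + cm² + dm + e; the 5 given values yield a linear system in the 5 coefficients.
Solving, the leading coefficient vanishes, and g(m) = -m³ - 2m² - 6m + 1.
Then g(-3) = 28.

28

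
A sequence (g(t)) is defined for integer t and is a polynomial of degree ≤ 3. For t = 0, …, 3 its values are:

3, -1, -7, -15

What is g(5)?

-37

First differences: -4, -6, -8. Second differences: -2, -2.
Level-2 differences are constant, so g has degree 2.
Fitting a degree-2 polynomial gives g(t) = -t² - 3t + 3.
Then g(5) = -37.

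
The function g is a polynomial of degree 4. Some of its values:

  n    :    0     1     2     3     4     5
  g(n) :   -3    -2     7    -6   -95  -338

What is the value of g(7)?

-1718

First differences: 1, 9, -13, -89, -243. Second differences: 8, -22, -76, -154. Third differences: -30, -54, -78. Fourth differences: -24, -24.
Level-4 differences are constant, so g has degree 4.
Fitting a degree-4 polynomial gives g(n) = -n^4 + n³ + 8n² - 7n - 3.
Then g(7) = -1718.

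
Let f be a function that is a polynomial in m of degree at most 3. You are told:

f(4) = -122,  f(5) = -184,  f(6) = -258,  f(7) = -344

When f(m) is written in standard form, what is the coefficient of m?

-8

Write f(m) = am³ + bm² + cm + d; the 4 given values yield a linear system in the 4 coefficients.
Solving, the leading coefficient vanishes, and f(m) = -6m² - 8m + 6.
The coefficient of m is -8.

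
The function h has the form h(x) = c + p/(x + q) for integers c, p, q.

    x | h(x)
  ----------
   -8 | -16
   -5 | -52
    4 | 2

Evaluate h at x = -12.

-10

(h(x) − c)(x + q) = p for each data point; the three points give a linear system in c and q, then p follows.
Solving: c = -4, q = 4, p = 48, so h(x) = -4 + 48/(x + 4).
Then h(-12) = -4 + 48/(-8) = -10.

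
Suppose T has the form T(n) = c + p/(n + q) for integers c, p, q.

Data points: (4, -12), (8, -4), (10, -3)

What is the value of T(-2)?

(T(n) − c)(n + q) = p for each data point; the three points give a linear system in c and q, then p follows.
Solving: c = 0, q = -2, p = -24, so T(n) = -24/(n − 2).
Then T(-2) = 0 − 24/(-4) = 6.

6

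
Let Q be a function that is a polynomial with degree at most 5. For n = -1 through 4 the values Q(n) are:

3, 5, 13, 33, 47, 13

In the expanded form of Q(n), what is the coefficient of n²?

4

Write Q(n) = an^5 + bn^4 + cn³ + dn² + en + p; the 6 given values yield a linear system in the 6 coefficients.
Solving, the leading coefficient vanishes, and Q(n) = -n^4 + 3n³ + 4n² + 2n + 5.
The coefficient of n² is 4.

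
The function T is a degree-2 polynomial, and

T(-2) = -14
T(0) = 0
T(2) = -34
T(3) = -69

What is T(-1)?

Write T(k) = ak² + bk + c; the 4 given values yield a linear system in the 3 coefficients.
Solving, T(k) = -6k² - 5k.
Then T(-1) = -1.

-1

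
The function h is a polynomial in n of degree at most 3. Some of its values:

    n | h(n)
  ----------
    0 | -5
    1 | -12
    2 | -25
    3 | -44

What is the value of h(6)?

First differences: -7, -13, -19. Second differences: -6, -6.
Level-2 differences are constant, so h has degree 2.
Fitting a degree-2 polynomial gives h(n) = -3n² - 4n - 5.
Then h(6) = -137.

-137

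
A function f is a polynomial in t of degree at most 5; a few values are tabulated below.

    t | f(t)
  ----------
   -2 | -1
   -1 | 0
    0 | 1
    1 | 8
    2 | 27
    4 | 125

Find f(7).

512

Write f(t) = at^5 + bt^4 + ct³ + dt² + et + p; the 6 given values yield a linear system in the 6 coefficients.
Solving, the top 2 coefficients vanish, and f(t) = t³ + 3t² + 3t + 1.
Then f(7) = 512.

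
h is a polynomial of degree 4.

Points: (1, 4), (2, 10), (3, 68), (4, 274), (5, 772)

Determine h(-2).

58

Write h(x) = ax^4 + bx³ + cx² + dx + e; the 5 given values yield a linear system in the 5 coefficients.
Solving, h(x) = 2x^4 - 4x³ + 4x + 2.
Then h(-2) = 58.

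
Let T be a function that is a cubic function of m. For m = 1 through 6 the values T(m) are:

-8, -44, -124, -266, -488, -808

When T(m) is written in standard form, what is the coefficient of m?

-3

First differences: -36, -80, -142, -222, -320. Second differences: -44, -62, -80, -98. Third differences: -18, -18, -18.
Level-3 differences are constant, so T has degree 3.
Fitting a degree-3 polynomial gives T(m) = -3m³ - 4m² - 3m + 2.
The coefficient of m is -3.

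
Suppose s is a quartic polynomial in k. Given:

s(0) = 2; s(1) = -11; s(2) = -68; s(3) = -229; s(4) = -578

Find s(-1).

7

Write s(k) = ak^4 + bk³ + ck² + dk + e; the 5 given values yield a linear system in the 5 coefficients.
Solving, s(k) = -k^4 - 4k³ - 3k² - 5k + 2.
Then s(-1) = 7.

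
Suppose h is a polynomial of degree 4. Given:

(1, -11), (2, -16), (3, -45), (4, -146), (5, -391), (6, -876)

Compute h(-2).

-20

First differences: -5, -29, -101, -245, -485. Second differences: -24, -72, -144, -240. Third differences: -48, -72, -96. Fourth differences: -24, -24.
Level-4 differences are constant, so h has degree 4.
Fitting a degree-4 polynomial gives h(m) = -m^4 + 2m³ + m² - 7m - 6.
Then h(-2) = -20.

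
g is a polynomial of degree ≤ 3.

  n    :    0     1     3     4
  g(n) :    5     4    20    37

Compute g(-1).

12

Write g(n) = an³ + bn² + cn + d; the 4 given values yield a linear system in the 4 coefficients.
Solving, the leading coefficient vanishes, and g(n) = 3n² - 4n + 5.
Then g(-1) = 12.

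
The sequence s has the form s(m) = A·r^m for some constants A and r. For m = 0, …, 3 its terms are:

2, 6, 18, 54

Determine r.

3

Consecutive ratio: 6/2 = 3, and 18/6 = 3, so r = 3.
Then A·3^0 = 2 gives A = 2, and s(m) = 2·3^m.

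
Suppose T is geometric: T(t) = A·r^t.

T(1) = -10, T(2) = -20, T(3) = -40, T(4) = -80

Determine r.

2

Consecutive ratio: -20/(-10) = 2, and -40/(-20) = 2, so r = 2.
Then A·2^1 = -10 gives A = -5, and T(t) = -5·2^t.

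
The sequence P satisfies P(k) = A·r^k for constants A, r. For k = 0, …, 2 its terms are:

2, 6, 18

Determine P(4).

162

Consecutive ratio: 6/2 = 3, and 18/6 = 3, so r = 3.
Then A·3^0 = 2 gives A = 2, and P(k) = 2·3^k.
P(4) = 2·3^4 = 162.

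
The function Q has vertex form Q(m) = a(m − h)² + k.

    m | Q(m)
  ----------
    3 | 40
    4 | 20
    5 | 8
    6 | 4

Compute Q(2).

First differences -20, -12, -4; second difference 8 = 2a, so a = 4.
Expanding, the m-coefficient is −2ah = -8h; matching it to the data gives h = 6, and then k = 4.
So Q(m) = 4(m − 6)² + 4.
Q(2) = 4·(-4)² + 4 = 68.

68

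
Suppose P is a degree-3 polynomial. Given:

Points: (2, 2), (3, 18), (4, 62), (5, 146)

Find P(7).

482

Write P(t) = at³ + bt² + ct + d; the 4 given values yield a linear system in the 4 coefficients.
Solving, P(t) = 2t³ - 4t² - 2t + 6.
Then P(7) = 482.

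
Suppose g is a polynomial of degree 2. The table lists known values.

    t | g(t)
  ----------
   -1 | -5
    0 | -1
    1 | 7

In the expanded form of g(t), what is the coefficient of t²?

Write g(t) = at² + bt + c; the 3 given values yield a linear system in the 3 coefficients.
Solving, g(t) = 2t² + 6t - 1.
The coefficient of t² is 2.

2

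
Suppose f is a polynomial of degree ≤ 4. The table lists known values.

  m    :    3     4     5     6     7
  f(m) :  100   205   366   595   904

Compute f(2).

First differences: 105, 161, 229, 309. Second differences: 56, 68, 80. Third differences: 12, 12.
Level-3 differences are constant, so f has degree 3.
Fitting a degree-3 polynomial gives f(m) = 2m³ + 4m² + 3m + 1.
Then f(2) = 39.

39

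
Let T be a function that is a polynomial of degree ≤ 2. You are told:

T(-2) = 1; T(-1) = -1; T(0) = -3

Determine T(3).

First differences: -2, -2.
Level-1 differences are constant, so T has degree 1.
Fitting a degree-1 polynomial gives T(n) = -2n - 3.
Then T(3) = -9.

-9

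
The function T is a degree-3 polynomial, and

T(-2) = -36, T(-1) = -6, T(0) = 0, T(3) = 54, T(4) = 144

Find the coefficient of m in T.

Write T(m) = am³ + bm² + cm + d; the 5 given values yield a linear system in the 4 coefficients.
Solving, T(m) = 3m³ - 3m².
The coefficient of m is 0.

0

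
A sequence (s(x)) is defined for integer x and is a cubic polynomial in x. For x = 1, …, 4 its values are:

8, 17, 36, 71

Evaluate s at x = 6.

Write s(x) = ax³ + bx² + cx + d; the 4 given values yield a linear system in the 4 coefficients.
Solving, s(x) = x³ - x² + 5x + 3.
Then s(6) = 213.

213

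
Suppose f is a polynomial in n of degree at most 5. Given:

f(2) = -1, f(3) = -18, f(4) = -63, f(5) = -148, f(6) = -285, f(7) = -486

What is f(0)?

First differences: -17, -45, -85, -137, -201. Second differences: -28, -40, -52, -64. Third differences: -12, -12, -12.
Level-3 differences are constant, so f has degree 3.
Fitting a degree-3 polynomial gives f(n) = -2n³ + 4n² + n - 3.
The constant term is f(0) = -3.

-3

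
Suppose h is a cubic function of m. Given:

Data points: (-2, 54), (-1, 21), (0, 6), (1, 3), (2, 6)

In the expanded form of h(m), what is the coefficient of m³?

Write h(m) = am³ + bm² + cm + d; the 5 given values yield a linear system in the 4 coefficients.
Solving, h(m) = -m³ + 6m² - 8m + 6.
The coefficient of m³ is -1.

-1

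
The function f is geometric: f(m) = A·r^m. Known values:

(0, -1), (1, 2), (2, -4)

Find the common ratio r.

Consecutive ratio: 2/(-1) = -2, and -4/2 = -2, so r = -2.
Then A·(-2)^0 = -1 gives A = -1, and f(m) = -1·(-2)^m.

-2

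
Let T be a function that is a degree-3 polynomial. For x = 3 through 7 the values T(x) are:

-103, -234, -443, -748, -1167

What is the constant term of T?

First differences: -131, -209, -305, -419. Second differences: -78, -96, -114. Third differences: -18, -18.
Level-3 differences are constant, so T has degree 3.
Fitting a degree-3 polynomial gives T(x) = -3x³ - 3x² + x + 2.
The constant term is T(0) = 2.

2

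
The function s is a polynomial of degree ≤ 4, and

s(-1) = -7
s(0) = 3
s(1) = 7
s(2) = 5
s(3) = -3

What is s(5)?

Write s(n) = an^4 + bn³ + cn² + dn + e; the 5 given values yield a linear system in the 5 coefficients.
Solving, the top 2 coefficients vanish, and s(n) = -3n² + 7n + 3.
Then s(5) = -37.

-37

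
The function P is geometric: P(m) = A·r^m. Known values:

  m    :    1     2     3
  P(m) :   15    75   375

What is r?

5

Consecutive ratio: 75/15 = 5, and 375/75 = 5, so r = 5.
Then A·5^1 = 15 gives A = 3, and P(m) = 3·5^m.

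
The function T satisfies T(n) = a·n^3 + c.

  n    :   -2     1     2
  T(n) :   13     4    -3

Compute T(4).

-59

From T(-2) = 13 and T(1) = 4: -8a + c = 13 and 1a + c = 4.
Subtracting: 9a = -9, so a = -1; then c = 13 − (-1)·(-8) = 5.
So T(n) = -1n³ + 5, and T(4) = -59.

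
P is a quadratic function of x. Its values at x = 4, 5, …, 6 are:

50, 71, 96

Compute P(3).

Write P(x) = ax² + bx + c; the 3 given values yield a linear system in the 3 coefficients.
Solving, P(x) = 2x² + 3x + 6.
Then P(3) = 33.

33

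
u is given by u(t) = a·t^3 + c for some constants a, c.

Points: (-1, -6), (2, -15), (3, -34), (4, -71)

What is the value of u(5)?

-132

From u(-1) = -6 and u(2) = -15: -1a + c = -6 and 8a + c = -15.
Subtracting: 9a = -9, so a = -1; then c = -6 − (-1)·(-1) = -7.
So u(t) = -1t³ − 7, and u(5) = -132.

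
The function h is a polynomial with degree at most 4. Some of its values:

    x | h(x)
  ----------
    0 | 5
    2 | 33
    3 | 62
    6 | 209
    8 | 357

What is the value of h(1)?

14

Write h(x) = ax^4 + bx³ + cx² + dx + e; the 5 given values yield a linear system in the 5 coefficients.
Solving, the top 2 coefficients vanish, and h(x) = 5x² + 4x + 5.
Then h(1) = 14.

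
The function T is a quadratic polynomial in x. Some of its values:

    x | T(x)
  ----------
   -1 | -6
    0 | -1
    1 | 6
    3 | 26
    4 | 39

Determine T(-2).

Write T(x) = ax² + bx + c; the 5 given values yield a linear system in the 3 coefficients.
Solving, T(x) = x² + 6x - 1.
Then T(-2) = -9.

-9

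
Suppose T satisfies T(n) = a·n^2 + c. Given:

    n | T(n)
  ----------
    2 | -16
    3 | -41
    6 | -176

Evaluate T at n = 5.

-121

From T(2) = -16 and T(3) = -41: 4a + c = -16 and 9a + c = -41.
Subtracting: 5a = -25, so a = -5; then c = -16 − (-5)·4 = 4.
So T(n) = -5n² + 4, and T(5) = -121.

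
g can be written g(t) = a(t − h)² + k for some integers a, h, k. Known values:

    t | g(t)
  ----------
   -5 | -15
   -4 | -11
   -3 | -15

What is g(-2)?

First differences 4, -4; second difference -8 = 2a, so a = -4.
Expanding, the t-coefficient is −2ah = 8h; matching it to the data gives h = -4, and then k = -11.
So g(t) = -4(t + 4)² − 11.
g(-2) = -4·2² − 11 = -27.

-27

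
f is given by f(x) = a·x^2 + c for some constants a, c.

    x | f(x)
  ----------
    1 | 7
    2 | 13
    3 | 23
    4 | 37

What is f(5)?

55

From f(1) = 7 and f(2) = 13: 1a + c = 7 and 4a + c = 13.
Subtracting: 3a = 6, so a = 2; then c = 7 − 2·1 = 5.
So f(x) = 2x² + 5, and f(5) = 55.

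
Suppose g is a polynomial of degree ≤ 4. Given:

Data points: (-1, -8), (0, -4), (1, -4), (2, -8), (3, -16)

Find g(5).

-44

Write g(n) = an^4 + bn³ + cn² + dn + e; the 5 given values yield a linear system in the 5 coefficients.
Solving, the top 2 coefficients vanish, and g(n) = -2n² + 2n - 4.
Then g(5) = -44.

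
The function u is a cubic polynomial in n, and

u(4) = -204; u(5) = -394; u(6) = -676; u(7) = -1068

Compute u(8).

-1588

Write u(n) = an³ + bn² + cn + d; the 4 given values yield a linear system in the 4 coefficients.
Solving, u(n) = -3n³ - n² + 2n - 4.
Then u(8) = -1588.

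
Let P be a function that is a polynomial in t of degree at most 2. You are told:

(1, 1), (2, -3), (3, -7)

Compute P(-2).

First differences: -4, -4.
Level-1 differences are constant, so P has degree 1.
Fitting a degree-1 polynomial gives P(t) = -4t + 5.
Then P(-2) = 13.

13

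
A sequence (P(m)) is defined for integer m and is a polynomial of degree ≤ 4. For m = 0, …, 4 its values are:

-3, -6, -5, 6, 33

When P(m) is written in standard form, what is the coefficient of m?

First differences: -3, 1, 11, 27. Second differences: 4, 10, 16. Third differences: 6, 6.
Level-3 differences are constant, so P has degree 3.
Fitting a degree-3 polynomial gives P(m) = m³ - m² - 3m - 3.
The coefficient of m is -3.

-3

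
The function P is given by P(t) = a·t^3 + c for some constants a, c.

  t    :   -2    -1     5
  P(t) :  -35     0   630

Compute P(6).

1085

From P(-2) = -35 and P(-1) = 0: -8a + c = -35 and -1a + c = 0.
Subtracting: 7a = 35, so a = 5; then c = -35 − 5·(-8) = 5.
So P(t) = 5t³ + 5, and P(6) = 1085.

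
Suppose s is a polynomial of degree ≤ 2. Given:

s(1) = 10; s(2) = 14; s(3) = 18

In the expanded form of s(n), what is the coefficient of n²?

First differences: 4, 4.
Level-1 differences are constant, so s has degree 1.
Fitting a degree-1 polynomial gives s(n) = 4n + 6.
The coefficient of n² is 0.

0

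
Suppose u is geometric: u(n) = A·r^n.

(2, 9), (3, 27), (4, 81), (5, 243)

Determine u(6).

Consecutive ratio: 27/9 = 3, and 81/27 = 3, so r = 3.
Then A·3^2 = 9 gives A = 1, and u(n) = 1·3^n.
u(6) = 1·3^6 = 729.

729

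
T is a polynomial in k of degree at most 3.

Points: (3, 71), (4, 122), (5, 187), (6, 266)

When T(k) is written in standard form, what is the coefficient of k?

First differences: 51, 65, 79. Second differences: 14, 14.
Level-2 differences are constant, so T has degree 2.
Fitting a degree-2 polynomial gives T(k) = 7k² + 2k + 2.
The coefficient of k is 2.

2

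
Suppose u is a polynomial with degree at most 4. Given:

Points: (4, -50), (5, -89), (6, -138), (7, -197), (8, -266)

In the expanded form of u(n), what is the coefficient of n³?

Write u(n) = an^4 + bn³ + cn² + dn + e; the 5 given values yield a linear system in the 5 coefficients.
Solving, the top 2 coefficients vanish, and u(n) = -5n² + 6n + 6.
The coefficient of n³ is 0.

0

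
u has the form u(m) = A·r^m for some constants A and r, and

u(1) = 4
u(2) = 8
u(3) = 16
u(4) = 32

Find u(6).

Consecutive ratio: 8/4 = 2, and 16/8 = 2, so r = 2.
Then A·2^1 = 4 gives A = 2, and u(m) = 2·2^m.
u(6) = 2·2^6 = 128.

128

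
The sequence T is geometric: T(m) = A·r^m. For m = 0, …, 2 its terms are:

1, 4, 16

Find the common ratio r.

Consecutive ratio: 4/1 = 4, and 16/4 = 4, so r = 4.
Then A·4^0 = 1 gives A = 1, and T(m) = 1·4^m.

4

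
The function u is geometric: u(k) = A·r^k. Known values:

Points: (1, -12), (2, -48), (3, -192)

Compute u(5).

-3072

Consecutive ratio: -48/(-12) = 4, and -192/(-48) = 4, so r = 4.
Then A·4^1 = -12 gives A = -3, and u(k) = -3·4^k.
u(5) = -3·4^5 = -3072.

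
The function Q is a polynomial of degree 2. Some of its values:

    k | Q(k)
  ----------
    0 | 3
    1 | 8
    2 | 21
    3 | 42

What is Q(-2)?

17

First differences: 5, 13, 21. Second differences: 8, 8.
Level-2 differences are constant, so Q has degree 2.
Fitting a degree-2 polynomial gives Q(k) = 4k² + k + 3.
Then Q(-2) = 17.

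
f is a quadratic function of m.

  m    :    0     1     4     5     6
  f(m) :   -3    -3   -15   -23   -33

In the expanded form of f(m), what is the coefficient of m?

1

Write f(m) = am² + bm + c; the 5 given values yield a linear system in the 3 coefficients.
Solving, f(m) = -m² + m - 3.
The coefficient of m is 1.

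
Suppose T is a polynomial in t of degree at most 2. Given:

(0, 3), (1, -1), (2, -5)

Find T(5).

Write T(t) = at² + bt + c; the 3 given values yield a linear system in the 3 coefficients.
Solving, the leading coefficient vanishes, and T(t) = -4t + 3.
Then T(5) = -17.

-17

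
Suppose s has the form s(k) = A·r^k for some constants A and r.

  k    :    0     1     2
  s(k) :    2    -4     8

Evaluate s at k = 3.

-16

Consecutive ratio: -4/2 = -2, and 8/(-4) = -2, so r = -2.
Then A·(-2)^0 = 2 gives A = 2, and s(k) = 2·(-2)^k.
s(3) = 2·(-2)^3 = -16.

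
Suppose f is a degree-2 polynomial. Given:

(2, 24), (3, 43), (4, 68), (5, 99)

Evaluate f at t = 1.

Write f(t) = at² + bt + c; the 4 given values yield a linear system in the 3 coefficients.
Solving, f(t) = 3t² + 4t + 4.
Then f(1) = 11.

11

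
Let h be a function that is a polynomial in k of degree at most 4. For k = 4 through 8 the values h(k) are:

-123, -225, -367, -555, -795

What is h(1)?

3

First differences: -102, -142, -188, -240. Second differences: -40, -46, -52. Third differences: -6, -6.
Level-3 differences are constant, so h has degree 3.
Fitting a degree-3 polynomial gives h(k) = -k³ - 5k² + 4k + 5.
Then h(1) = 3.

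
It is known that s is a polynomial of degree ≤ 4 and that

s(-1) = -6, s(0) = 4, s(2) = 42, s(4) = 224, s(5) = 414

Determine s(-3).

-98

Write s(k) = ak^4 + bk³ + ck² + dk + e; the 5 given values yield a linear system in the 5 coefficients.
Solving, the leading coefficient vanishes, and s(k) = 3k³ + 7k + 4.
Then s(-3) = -98.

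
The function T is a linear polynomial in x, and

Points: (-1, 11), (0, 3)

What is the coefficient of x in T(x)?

Write T(x) = ax + b; the 2 given values yield a linear system in the 2 coefficients.
Solving, T(x) = -8x + 3.
The coefficient of x is -8.

-8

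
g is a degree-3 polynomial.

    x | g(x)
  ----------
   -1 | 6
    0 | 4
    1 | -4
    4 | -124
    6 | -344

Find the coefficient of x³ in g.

Write g(x) = ax³ + bx² + cx + d; the 5 given values yield a linear system in the 4 coefficients.
Solving, g(x) = -x³ - 3x² - 4x + 4.
The coefficient of x³ is -1.

-1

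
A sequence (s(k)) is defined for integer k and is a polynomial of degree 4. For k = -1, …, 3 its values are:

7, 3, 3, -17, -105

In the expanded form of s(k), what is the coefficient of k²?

Write s(k) = ak^4 + bk³ + ck² + dk + e; the 5 given values yield a linear system in the 5 coefficients.
Solving, s(k) = -k^4 - 2k³ + 3k² + 3.
The coefficient of k² is 3.

3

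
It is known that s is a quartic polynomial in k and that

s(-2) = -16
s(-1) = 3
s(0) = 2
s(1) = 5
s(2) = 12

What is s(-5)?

-793

Write s(k) = ak^4 + bk³ + ck² + dk + e; the 5 given values yield a linear system in the 5 coefficients.
Solving, s(k) = -k^4 + 2k³ + 3k² - k + 2.
Then s(-5) = -793.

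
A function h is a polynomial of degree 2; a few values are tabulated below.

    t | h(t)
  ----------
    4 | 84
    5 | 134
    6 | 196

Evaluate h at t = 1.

Write h(t) = at² + bt + c; the 3 given values yield a linear system in the 3 coefficients.
Solving, h(t) = 6t² - 4t + 4.
Then h(1) = 6.

6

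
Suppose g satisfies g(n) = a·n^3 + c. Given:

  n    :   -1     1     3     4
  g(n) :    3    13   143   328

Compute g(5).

From g(-1) = 3 and g(1) = 13: -1a + c = 3 and 1a + c = 13.
Subtracting: 2a = 10, so a = 5; then c = 3 − 5·(-1) = 8.
So g(n) = 5n³ + 8, and g(5) = 633.

633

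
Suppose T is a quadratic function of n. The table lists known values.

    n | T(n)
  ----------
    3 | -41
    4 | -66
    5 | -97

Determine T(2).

-22

Write T(n) = an² + bn + c; the 3 given values yield a linear system in the 3 coefficients.
Solving, T(n) = -3n² - 4n - 2.
Then T(2) = -22.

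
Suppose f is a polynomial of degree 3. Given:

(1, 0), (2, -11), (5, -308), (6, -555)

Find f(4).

-147

Write f(x) = ax³ + bx² + cx + d; the 4 given values yield a linear system in the 4 coefficients.
Solving, f(x) = -3x³ + 2x² + 4x - 3.
Then f(4) = -147.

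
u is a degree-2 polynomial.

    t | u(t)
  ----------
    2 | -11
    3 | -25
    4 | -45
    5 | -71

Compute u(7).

Write u(t) = at² + bt + c; the 4 given values yield a linear system in the 3 coefficients.
Solving, u(t) = -3t² + t - 1.
Then u(7) = -141.

-141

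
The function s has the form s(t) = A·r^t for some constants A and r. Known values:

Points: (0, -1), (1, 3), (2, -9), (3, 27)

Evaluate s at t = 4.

-81

Consecutive ratio: 3/(-1) = -3, and -9/3 = -3, so r = -3.
Then A·(-3)^0 = -1 gives A = -1, and s(t) = -1·(-3)^t.
s(4) = -1·(-3)^4 = -81.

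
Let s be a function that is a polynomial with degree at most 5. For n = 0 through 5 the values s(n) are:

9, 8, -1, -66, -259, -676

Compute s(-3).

84

First differences: -1, -9, -65, -193, -417. Second differences: -8, -56, -128, -224. Third differences: -48, -72, -96. Fourth differences: -24, -24.
Level-4 differences are constant, so s has degree 4.
Fitting a degree-4 polynomial gives s(n) = -n^4 - 2n³ + 9n² - 7n + 9.
Then s(-3) = 84.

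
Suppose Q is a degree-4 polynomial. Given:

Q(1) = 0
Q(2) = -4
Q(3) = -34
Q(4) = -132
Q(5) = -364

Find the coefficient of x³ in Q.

3

Write Q(x) = ax^4 + bx³ + cx² + dx + e; the 5 given values yield a linear system in the 5 coefficients.
Solving, Q(x) = -x^4 + 3x³ - 6x² + 8x - 4.
The coefficient of x³ is 3.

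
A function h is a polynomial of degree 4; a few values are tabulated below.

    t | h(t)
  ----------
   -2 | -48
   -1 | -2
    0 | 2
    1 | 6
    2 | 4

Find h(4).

Write h(t) = at^4 + bt³ + ct² + dt + e; the 5 given values yield a linear system in the 5 coefficients.
Solving, h(t) = -2t^4 + 3t³ + 2t² + t + 2.
Then h(4) = -282.

-282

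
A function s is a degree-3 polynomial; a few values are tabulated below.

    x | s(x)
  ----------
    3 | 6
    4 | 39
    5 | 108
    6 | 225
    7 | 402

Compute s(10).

1413

First differences: 33, 69, 117, 177. Second differences: 36, 48, 60. Third differences: 12, 12.
Level-3 differences are constant, so s has degree 3.
Fitting a degree-3 polynomial gives s(x) = 2x³ - 6x² + x + 3.
Then s(10) = 1413.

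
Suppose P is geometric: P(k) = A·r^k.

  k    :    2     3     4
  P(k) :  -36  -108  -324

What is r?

3

Consecutive ratio: -108/(-36) = 3, and -324/(-108) = 3, so r = 3.
Then A·3^2 = -36 gives A = -4, and P(k) = -4·3^k.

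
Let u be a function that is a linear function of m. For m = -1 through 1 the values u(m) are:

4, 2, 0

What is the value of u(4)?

First differences: -2, -2.
Level-1 differences are constant, so u has degree 1.
Fitting a degree-1 polynomial gives u(m) = -2m + 2.
Then u(4) = -6.

-6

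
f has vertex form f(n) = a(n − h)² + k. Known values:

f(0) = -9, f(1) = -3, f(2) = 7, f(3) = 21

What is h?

First differences 6, 10, 14; second difference 4 = 2a, so a = 2.
Expanding, the n-coefficient is −2ah = -4h; matching it to the data gives h = -1, and then k = -11.
So f(n) = 2(n + 1)² − 11.
Hence h = -1.

-1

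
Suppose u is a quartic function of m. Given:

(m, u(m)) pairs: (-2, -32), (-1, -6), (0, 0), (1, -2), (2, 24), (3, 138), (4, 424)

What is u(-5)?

10

First differences: 26, 6, -2, 26, 114, 286. Second differences: -20, -8, 28, 88, 172. Third differences: 12, 36, 60, 84. Fourth differences: 24, 24, 24.
Level-4 differences are constant, so u has degree 4.
Fitting a degree-4 polynomial gives u(m) = m^4 + 4m³ - 5m² - 2m.
Then u(-5) = 10.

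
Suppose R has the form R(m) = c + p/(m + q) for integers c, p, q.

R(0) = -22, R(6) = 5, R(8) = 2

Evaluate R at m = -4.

(R(m) − c)(m + q) = p for each data point; the three points give a linear system in c and q, then p follows.
Solving: c = -4, q = -2, p = 36, so R(m) = -4 + 36/(m − 2).
Then R(-4) = -4 + 36/(-6) = -10.

-10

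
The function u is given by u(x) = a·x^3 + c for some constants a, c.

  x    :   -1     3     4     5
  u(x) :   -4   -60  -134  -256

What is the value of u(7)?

From u(-1) = -4 and u(3) = -60: -1a + c = -4 and 27a + c = -60.
Subtracting: 28a = -56, so a = -2; then c = -4 − (-2)·(-1) = -6.
So u(x) = -2x³ − 6, and u(7) = -692.

-692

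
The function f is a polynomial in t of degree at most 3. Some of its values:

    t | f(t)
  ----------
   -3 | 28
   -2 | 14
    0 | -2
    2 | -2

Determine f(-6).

94

Write f(t) = at³ + bt² + ct + d; the 4 given values yield a linear system in the 4 coefficients.
Solving, the leading coefficient vanishes, and f(t) = 2t² - 4t - 2.
Then f(-6) = 94.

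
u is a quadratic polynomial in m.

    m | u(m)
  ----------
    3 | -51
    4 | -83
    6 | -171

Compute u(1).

Write u(m) = am² + bm + c; the 3 given values yield a linear system in the 3 coefficients.
Solving, u(m) = -4m² - 4m - 3.
Then u(1) = -11.

-11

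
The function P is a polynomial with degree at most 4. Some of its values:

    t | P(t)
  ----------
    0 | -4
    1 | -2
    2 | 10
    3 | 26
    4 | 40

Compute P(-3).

Write P(t) = at^4 + bt³ + ct² + dt + e; the 5 given values yield a linear system in the 5 coefficients.
Solving, the leading coefficient vanishes, and P(t) = -t³ + 8t² - 5t - 4.
Then P(-3) = 110.

110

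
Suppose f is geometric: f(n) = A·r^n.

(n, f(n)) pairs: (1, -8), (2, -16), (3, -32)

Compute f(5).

-128

Consecutive ratio: -16/(-8) = 2, and -32/(-16) = 2, so r = 2.
Then A·2^1 = -8 gives A = -4, and f(n) = -4·2^n.
f(5) = -4·2^5 = -128.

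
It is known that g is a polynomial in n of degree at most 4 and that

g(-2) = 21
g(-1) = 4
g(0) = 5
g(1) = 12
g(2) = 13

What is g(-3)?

First differences: -17, 1, 7, 1. Second differences: 18, 6, -6. Third differences: -12, -12.
Level-3 differences are constant, so g has degree 3.
Fitting a degree-3 polynomial gives g(n) = -2n³ + 3n² + 6n + 5.
Then g(-3) = 68.

68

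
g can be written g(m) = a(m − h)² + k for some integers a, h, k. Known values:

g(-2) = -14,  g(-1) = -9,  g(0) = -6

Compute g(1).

First differences 5, 3; second difference -2 = 2a, so a = -1.
Expanding, the m-coefficient is −2ah = 2h; matching it to the data gives h = 1, and then k = -5.
So g(m) = -1(m − 1)² − 5.
g(1) = -1·0² − 5 = -5.

-5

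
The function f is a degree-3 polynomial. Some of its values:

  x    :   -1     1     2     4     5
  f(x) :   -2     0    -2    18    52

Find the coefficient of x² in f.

-3

Write f(x) = ax³ + bx² + cx + d; the 5 given values yield a linear system in the 4 coefficients.
Solving, f(x) = x³ - 3x² + 2.
The coefficient of x² is -3.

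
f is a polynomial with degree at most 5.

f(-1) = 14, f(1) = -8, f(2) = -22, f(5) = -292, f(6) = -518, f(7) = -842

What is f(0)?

Write f(x) = ax^5 + bx^4 + cx³ + dx² + ex + p; the 6 given values yield a linear system in the 6 coefficients.
Solving, the top 2 coefficients vanish, and f(x) = -3x³ + 5x² - 8x - 2.
The constant term is f(0) = -2.

-2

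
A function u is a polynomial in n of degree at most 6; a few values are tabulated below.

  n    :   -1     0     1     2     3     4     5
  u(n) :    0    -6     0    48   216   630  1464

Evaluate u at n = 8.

8946

First differences: -6, 6, 48, 168, 414, 834. Second differences: 12, 42, 120, 246, 420. Third differences: 30, 78, 126, 174. Fourth differences: 48, 48, 48.
Level-4 differences are constant, so u has degree 4.
Fitting a degree-4 polynomial gives u(n) = 2n^4 + n³ + 4n² - n - 6.
Then u(8) = 8946.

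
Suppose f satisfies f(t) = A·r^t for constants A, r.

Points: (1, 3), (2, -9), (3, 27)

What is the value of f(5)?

243

Consecutive ratio: -9/3 = -3, and 27/(-9) = -3, so r = -3.
Then A·(-3)^1 = 3 gives A = -1, and f(t) = -1·(-3)^t.
f(5) = -1·(-3)^5 = 243.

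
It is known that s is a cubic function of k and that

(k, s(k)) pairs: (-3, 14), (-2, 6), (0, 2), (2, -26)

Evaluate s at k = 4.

-126

Write s(k) = ak³ + bk² + ck + d; the 4 given values yield a linear system in the 4 coefficients.
Solving, s(k) = -k³ - 3k² - 4k + 2.
Then s(4) = -126.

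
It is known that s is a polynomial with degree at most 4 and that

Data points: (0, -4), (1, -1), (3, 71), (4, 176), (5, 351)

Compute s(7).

983

Write s(k) = ak^4 + bk³ + ck² + dk + e; the 5 given values yield a linear system in the 5 coefficients.
Solving, the leading coefficient vanishes, and s(k) = 3k³ - k² + k - 4.
Then s(7) = 983.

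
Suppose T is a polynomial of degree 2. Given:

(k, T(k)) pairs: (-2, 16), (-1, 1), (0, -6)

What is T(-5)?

109

Write T(k) = ak² + bk + c; the 3 given values yield a linear system in the 3 coefficients.
Solving, T(k) = 4k² - 3k - 6.
Then T(-5) = 109.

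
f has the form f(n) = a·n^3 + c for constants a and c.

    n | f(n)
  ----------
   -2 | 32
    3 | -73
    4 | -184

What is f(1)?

5

From f(-2) = 32 and f(3) = -73: -8a + c = 32 and 27a + c = -73.
Subtracting: 35a = -105, so a = -3; then c = 32 − (-3)·(-8) = 8.
So f(n) = -3n³ + 8, and f(1) = 5.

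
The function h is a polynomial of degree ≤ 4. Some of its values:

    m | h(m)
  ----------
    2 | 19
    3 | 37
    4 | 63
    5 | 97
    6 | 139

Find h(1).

Write h(m) = am^4 + bm³ + cm² + dm + e; the 5 given values yield a linear system in the 5 coefficients.
Solving, the top 2 coefficients vanish, and h(m) = 4m² - 2m + 7.
Then h(1) = 9.

9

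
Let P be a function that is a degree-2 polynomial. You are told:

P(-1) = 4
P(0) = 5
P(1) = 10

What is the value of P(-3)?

14

Write P(k) = ak² + bk + c; the 3 given values yield a linear system in the 3 coefficients.
Solving, P(k) = 2k² + 3k + 5.
Then P(-3) = 14.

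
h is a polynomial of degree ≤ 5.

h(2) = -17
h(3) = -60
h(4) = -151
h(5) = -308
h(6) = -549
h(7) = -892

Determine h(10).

First differences: -43, -91, -157, -241, -343. Second differences: -48, -66, -84, -102. Third differences: -18, -18, -18.
Level-3 differences are constant, so h has degree 3.
Fitting a degree-3 polynomial gives h(n) = -3n³ + 3n² - n - 3.
Then h(10) = -2713.

-2713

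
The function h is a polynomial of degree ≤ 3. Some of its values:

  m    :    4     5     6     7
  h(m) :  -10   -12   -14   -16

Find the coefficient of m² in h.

First differences: -2, -2, -2.
Level-1 differences are constant, so h has degree 1.
Fitting a degree-1 polynomial gives h(m) = -2m - 2.
The coefficient of m² is 0.

0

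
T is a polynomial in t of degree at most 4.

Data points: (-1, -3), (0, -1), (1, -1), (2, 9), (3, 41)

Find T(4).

107

First differences: 2, 0, 10, 32. Second differences: -2, 10, 22. Third differences: 12, 12.
Level-3 differences are constant, so T has degree 3.
Fitting a degree-3 polynomial gives T(t) = 2t³ - t² - t - 1.
Then T(4) = 107.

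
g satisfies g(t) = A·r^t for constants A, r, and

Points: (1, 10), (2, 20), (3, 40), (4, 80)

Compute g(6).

Consecutive ratio: 20/10 = 2, and 40/20 = 2, so r = 2.
Then A·2^1 = 10 gives A = 5, and g(t) = 5·2^t.
g(6) = 5·2^6 = 320.

320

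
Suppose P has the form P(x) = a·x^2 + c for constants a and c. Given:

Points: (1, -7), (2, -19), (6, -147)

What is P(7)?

-199

From P(1) = -7 and P(2) = -19: 1a + c = -7 and 4a + c = -19.
Subtracting: 3a = -12, so a = -4; then c = -7 − (-4)·1 = -3.
So P(x) = -4x² − 3, and P(7) = -199.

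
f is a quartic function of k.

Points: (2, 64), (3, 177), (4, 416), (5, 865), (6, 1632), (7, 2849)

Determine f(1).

17

First differences: 113, 239, 449, 767, 1217. Second differences: 126, 210, 318, 450. Third differences: 84, 108, 132. Fourth differences: 24, 24.
Level-4 differences are constant, so f has degree 4.
Fitting a degree-4 polynomial gives f(k) = k^4 + 8k² + 8k.
Then f(1) = 17.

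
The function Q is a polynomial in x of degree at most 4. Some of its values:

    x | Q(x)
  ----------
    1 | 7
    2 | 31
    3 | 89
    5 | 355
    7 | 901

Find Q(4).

193

Write Q(x) = ax^4 + bx³ + cx² + dx + e; the 5 given values yield a linear system in the 5 coefficients.
Solving, the leading coefficient vanishes, and Q(x) = 2x³ + 5x² - 5x + 5.
Then Q(4) = 193.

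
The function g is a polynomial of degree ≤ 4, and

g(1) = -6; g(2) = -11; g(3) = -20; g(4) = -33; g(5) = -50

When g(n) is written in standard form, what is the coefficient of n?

First differences: -5, -9, -13, -17. Second differences: -4, -4, -4.
Level-2 differences are constant, so g has degree 2.
Fitting a degree-2 polynomial gives g(n) = -2n² + n - 5.
The coefficient of n is 1.

1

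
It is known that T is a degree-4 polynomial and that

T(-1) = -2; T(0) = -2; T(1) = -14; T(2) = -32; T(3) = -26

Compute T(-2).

Write T(k) = ak^4 + bk³ + ck² + dk + e; the 5 given values yield a linear system in the 5 coefficients.
Solving, T(k) = k^4 - k³ - 7k² - 5k - 2.
Then T(-2) = 4.

4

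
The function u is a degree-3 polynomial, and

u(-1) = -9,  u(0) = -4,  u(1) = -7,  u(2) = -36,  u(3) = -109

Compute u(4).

Write u(x) = ax³ + bx² + cx + d; the 5 given values yield a linear system in the 4 coefficients.
Solving, u(x) = -3x³ - 4x² + 4x - 4.
Then u(4) = -244.

-244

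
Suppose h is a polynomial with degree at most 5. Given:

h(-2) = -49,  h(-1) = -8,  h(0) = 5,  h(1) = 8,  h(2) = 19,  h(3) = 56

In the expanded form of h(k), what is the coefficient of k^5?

Write h(k) = ak^5 + bk^4 + ck³ + dk² + ek + p; the 6 given values yield a linear system in the 6 coefficients.
Solving, the top 2 coefficients vanish, and h(k) = 3k³ - 5k² + 5k + 5.
The coefficient of k^5 is 0.

0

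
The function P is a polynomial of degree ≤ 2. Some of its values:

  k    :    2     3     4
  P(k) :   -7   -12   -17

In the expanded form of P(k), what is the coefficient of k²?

First differences: -5, -5.
Level-1 differences are constant, so P has degree 1.
Fitting a degree-1 polynomial gives P(k) = -5k + 3.
The coefficient of k² is 0.

0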